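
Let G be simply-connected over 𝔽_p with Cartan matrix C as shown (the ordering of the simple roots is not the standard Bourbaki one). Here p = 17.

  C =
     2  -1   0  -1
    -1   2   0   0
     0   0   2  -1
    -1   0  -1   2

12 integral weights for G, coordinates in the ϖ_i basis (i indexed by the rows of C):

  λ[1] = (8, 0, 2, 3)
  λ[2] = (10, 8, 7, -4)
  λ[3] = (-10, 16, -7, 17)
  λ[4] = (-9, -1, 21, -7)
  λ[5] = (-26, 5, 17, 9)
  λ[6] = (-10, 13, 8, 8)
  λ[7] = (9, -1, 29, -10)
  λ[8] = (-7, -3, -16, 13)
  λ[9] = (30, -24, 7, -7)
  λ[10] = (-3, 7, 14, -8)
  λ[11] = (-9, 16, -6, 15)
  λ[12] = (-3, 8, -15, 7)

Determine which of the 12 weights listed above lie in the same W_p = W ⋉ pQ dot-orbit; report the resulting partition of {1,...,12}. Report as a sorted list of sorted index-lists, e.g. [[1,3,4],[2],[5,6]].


Dynkin diagram of C (from the 6 off-diagonal −1 entries): A_4.

Each λ_j+ρ reduced to Ā_17; 4-tuples below use C's row order:

  [1] (9, 1, 3, 4);  [2] (8, 1, 3, 0);  [3] (8, 1, 3, 0);  [4] (8, 1, 3, 0);  [5] (6, 1, 6, 2);  [6] (8, 1, 3, 0);  [7] (9, 1, 3, 4);  [8] (6, 1, 6, 2);  [9] (6, 1, 6, 2);  [10] (6, 1, 6, 2);  [11] (8, 1, 3, 0);  [12] (6, 1, 6, 2)

These 12 weights hit 3 W_17-dot-orbits; sizes (2, 5, 5):

[[1, 7], [2, 3, 4, 6, 11], [5, 8, 9, 10, 12]]


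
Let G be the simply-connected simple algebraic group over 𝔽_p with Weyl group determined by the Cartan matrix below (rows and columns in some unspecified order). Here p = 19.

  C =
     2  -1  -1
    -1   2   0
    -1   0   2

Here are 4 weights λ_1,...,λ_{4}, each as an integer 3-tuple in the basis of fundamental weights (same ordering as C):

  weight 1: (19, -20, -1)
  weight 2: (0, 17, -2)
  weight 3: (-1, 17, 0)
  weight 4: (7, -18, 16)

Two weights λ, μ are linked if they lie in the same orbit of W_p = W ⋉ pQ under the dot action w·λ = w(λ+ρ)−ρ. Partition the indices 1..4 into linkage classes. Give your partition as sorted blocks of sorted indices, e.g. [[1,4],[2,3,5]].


Type A_3, rank 3, |W|=24; reorder rows/cols to standard.

Alcove-folded reps (p=19, 4 weights, presented ϖ-order):

  λ_1 → (0, 18, 1) · λ_2 → (0, 18, 1) · λ_3 → (0, 18, 1) · λ_4 → (9, 2, 2)

Grouping the 4 weights by Ā_19-representative: 2 linkage classes.

[[1, 2, 3], [4]]


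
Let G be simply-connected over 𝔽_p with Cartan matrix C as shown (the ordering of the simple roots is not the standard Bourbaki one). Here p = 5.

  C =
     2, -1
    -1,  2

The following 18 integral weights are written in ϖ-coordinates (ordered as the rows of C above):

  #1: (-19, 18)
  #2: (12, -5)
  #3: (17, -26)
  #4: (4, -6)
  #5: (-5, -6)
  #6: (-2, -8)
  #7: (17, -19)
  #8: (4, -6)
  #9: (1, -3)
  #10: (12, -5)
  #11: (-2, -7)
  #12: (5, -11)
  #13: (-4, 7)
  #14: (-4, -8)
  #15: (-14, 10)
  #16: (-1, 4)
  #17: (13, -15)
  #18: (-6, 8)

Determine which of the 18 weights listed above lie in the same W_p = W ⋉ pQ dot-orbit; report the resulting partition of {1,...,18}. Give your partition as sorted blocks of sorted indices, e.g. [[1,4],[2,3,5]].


C ↔ A_2 under row/col permutation; |W(A_2)| = 6.

W_5-reps of the 18 weights in Ā_5 (same 2-coord order as C):

  λ_1 → (3, 1) · λ_2 → (3, 1) · λ_3 → (0, 2) · λ_4 → (0, 5) · λ_5 → (1, 0) · λ_6 → (2, 2) · λ_7 → (0, 3) · λ_8 → (0, 5) · λ_9 → (0, 2) · λ_10 → (3, 1) · λ_11 → (3, 1) · λ_12 → (1, 0) · λ_13 → (0, 2) · λ_14 → (0, 2) · λ_15 → (2, 2) · λ_16 → (0, 5) · λ_17 → (1, 0) · λ_18 → (1, 0)

The 18 indices split into 6 linkage classes (same alcove rep ⇔ same W_5-dot-orbit):

[[1, 2, 10, 11], [3, 9, 13, 14], [4, 8, 16], [5, 12, 17, 18], [6, 15], [7]]


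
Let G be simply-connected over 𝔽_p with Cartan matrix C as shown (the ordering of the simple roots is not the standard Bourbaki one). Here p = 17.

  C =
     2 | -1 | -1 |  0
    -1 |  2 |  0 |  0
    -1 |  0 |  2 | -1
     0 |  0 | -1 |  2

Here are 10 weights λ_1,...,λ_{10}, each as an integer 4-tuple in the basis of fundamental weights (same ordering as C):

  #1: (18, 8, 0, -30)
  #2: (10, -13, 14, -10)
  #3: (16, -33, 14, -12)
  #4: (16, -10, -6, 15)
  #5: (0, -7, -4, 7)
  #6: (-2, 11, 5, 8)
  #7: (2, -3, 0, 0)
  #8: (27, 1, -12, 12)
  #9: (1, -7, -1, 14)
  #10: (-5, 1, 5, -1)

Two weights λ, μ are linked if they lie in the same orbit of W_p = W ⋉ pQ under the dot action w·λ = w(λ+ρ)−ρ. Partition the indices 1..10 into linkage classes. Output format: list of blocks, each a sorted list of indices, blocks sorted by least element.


Root system A_4: the 4×4 matrix C matches after relabeling.

λ_j+ρ reflected into Ā_17 (⟨·,θ^∨⟩≤17); 4-tuples as given:

  [1] (1, 2, 5, 0) · [2] (1, 2, 5, 0) · [3] (0, 2, 4, 11) · [4] (1, 2, 5, 0) · [5] (1, 2, 5, 0) · [6] (1, 2, 5, 0) · [7] (1, 2, 1, 1) · [8] (2, 2, 2, 0) · [9] (0, 2, 4, 11) · [10] (2, 2, 2, 0)

Linkage partition of the 10 weights (4 classes, p=17):

[[1, 2, 4, 5, 6], [3, 9], [7], [8, 10]]


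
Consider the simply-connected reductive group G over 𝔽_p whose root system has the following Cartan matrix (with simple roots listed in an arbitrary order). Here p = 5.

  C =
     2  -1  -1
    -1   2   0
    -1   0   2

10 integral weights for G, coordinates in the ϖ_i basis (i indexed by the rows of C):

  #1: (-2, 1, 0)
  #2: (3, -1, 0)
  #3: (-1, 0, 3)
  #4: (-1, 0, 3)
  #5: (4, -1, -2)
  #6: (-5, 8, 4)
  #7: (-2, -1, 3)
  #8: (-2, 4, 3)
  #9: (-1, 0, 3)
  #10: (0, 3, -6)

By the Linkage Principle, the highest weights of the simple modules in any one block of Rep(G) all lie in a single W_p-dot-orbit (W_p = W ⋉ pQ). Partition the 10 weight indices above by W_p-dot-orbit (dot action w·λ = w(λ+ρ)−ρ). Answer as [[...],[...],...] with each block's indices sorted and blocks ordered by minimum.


Dynkin diagram of C (from the 4 off-diagonal −1 entries): A_3.

Alcove-folded reps (p=5, 10 weights, presented ϖ-order):

    λ_1 → (1, 1, 0)
    λ_2 → (4, 0, 1)
    λ_3 → (0, 1, 4)
    λ_4 → (0, 1, 4)
    λ_5 → (4, 0, 1)
    λ_6 → (0, 0, 4)
    λ_7 → (0, 1, 3)
    λ_8 → (1, 1, 0)
    λ_9 → (0, 1, 4)
    λ_10 → (4, 0, 1)

Partition of {1..10} into 5 W_5-dot-orbits:

[[1, 8], [2, 5, 10], [3, 4, 9], [6], [7]]


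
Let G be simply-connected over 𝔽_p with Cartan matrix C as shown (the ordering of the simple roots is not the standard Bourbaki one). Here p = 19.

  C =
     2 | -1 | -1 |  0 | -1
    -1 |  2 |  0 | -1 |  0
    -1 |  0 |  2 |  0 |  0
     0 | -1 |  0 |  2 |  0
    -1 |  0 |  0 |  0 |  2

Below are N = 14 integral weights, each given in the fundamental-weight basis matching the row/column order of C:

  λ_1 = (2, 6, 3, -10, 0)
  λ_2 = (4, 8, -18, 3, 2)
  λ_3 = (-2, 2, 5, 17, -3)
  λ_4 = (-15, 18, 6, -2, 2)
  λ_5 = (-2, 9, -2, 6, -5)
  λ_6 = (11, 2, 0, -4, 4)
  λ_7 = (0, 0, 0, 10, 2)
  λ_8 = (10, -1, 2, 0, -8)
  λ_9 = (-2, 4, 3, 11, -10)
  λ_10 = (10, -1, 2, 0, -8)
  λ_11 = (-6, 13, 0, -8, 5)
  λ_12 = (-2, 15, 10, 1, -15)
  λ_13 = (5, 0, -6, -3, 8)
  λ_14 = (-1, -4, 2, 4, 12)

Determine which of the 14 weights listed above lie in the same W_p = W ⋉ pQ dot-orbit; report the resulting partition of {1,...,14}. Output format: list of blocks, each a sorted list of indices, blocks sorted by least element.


C ↔ D_5 under row/col permutation; |W(D_5)| = 1920.

Each λ_j+ρ reduced to Ā_19; 5-tuples below use C's row order:

  [1] (1, 2, 4, 7, 1)
  [2] (0, 1, 5, 1, 9)
  [3] (1, 1, 1, 11, 3)
  [4] (4, 0, 3, 1, 7)
  [5] (1, 2, 4, 7, 1)
  [6] (1, 1, 1, 11, 3)
  [7] (1, 1, 1, 11, 3)
  [8] (4, 0, 3, 1, 7)
  [9] (1, 2, 4, 7, 1)
  [10] (4, 0, 3, 1, 7)
  [11] (1, 2, 4, 7, 1)
  [12] (1, 2, 4, 7, 1)
  [13] (0, 1, 5, 1, 9)
  [14] (3, 0, 0, 2, 10)

These 14 weights hit 5 W_19-dot-orbits; sizes (5, 2, 3, 3, 1):

[[1, 5, 9, 11, 12], [2, 13], [3, 6, 7], [4, 8, 10], [14]]


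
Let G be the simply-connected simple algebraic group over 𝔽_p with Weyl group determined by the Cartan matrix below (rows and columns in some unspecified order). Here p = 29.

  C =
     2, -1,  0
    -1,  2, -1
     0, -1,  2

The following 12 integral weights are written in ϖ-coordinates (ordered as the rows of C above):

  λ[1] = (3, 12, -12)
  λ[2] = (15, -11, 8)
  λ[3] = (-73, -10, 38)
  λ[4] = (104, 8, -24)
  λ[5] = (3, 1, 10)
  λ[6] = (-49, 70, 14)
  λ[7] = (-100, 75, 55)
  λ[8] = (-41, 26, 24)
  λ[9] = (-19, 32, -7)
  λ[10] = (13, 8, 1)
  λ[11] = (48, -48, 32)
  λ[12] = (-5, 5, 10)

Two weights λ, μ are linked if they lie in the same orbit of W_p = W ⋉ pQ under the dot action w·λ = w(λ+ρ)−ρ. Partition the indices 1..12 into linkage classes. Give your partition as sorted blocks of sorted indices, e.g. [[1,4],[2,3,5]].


Dynkin diagram of C (from the 4 off-diagonal −1 entries): A_3.

W_29-reps of the 12 weights in Ā_29 (same 3-coord order as C):

  1: (4, 2, 11) · 2: (6, 9, 1) · 3: (6, 9, 1) · 4: (14, 9, 2) · 5: (4, 2, 11) · 6: (6, 9, 1) · 7: (4, 2, 11) · 8: (4, 2, 11) · 9: (14, 9, 2) · 10: (14, 9, 2) · 11: (14, 9, 2) · 12: (4, 2, 11)

The 12 indices split into 3 linkage classes (same alcove rep ⇔ same W_29-dot-orbit):

[[1, 5, 7, 8, 12], [2, 3, 6], [4, 9, 10, 11]]


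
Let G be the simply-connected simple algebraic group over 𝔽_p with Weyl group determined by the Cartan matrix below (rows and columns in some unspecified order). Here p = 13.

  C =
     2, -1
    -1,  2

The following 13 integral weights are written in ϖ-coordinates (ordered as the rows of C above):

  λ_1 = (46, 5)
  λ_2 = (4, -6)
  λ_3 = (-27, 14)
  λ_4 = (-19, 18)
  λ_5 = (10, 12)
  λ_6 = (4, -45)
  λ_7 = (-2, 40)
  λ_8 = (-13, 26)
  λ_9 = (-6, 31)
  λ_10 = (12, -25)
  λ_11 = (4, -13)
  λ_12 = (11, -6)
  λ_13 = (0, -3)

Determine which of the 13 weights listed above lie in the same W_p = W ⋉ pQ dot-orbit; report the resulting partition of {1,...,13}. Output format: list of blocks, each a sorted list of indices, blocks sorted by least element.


A_2 Cartan matrix, 2 simple roots permuted; ρ=(1,1).

Each λ_j+ρ reduced to Ā_13; 2-tuples below use C's row order:

  1: (7, 5) · 2: (0, 5) · 3: (0, 2) · 4: (7, 5) · 5: (0, 2) · 6: (0, 5) · 7: (1, 1) · 8: (1, 1) · 9: (7, 5) · 10: (0, 2) · 11: (7, 5) · 12: (7, 5) · 13: (1, 1)

Grouping the 13 weights by Ā_13-representative: 4 linkage classes.

[[1, 4, 9, 11, 12], [2, 6], [3, 5, 10], [7, 8, 13]]


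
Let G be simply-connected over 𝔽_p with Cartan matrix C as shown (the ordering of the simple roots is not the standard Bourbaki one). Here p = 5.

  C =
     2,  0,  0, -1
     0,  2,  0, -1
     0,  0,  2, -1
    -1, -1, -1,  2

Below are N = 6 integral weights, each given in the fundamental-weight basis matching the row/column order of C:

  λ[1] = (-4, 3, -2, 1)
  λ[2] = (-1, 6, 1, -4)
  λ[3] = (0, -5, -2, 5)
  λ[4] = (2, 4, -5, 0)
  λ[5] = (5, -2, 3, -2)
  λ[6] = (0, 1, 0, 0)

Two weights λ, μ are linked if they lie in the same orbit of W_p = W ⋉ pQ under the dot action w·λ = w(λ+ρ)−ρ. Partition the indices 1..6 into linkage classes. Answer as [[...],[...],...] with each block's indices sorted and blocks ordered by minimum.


C ↔ D_4 under row/col permutation; |W(D_4)| = 192.

Ā_5 reps of the 6 weights (D_4, coords as presented):

  λ_1 → (1, 2, 1, 0)
  λ_2 → (1, 2, 1, 0)
  λ_3 → (1, 2, 1, 0)
  λ_4 → (1, 1, 0, 0)
  λ_5 → (1, 2, 1, 0)
  λ_6 → (1, 2, 1, 0)

These 6 weights hit 2 W_5-dot-orbits; sizes (5, 1):

[[1, 2, 3, 5, 6], [4]]


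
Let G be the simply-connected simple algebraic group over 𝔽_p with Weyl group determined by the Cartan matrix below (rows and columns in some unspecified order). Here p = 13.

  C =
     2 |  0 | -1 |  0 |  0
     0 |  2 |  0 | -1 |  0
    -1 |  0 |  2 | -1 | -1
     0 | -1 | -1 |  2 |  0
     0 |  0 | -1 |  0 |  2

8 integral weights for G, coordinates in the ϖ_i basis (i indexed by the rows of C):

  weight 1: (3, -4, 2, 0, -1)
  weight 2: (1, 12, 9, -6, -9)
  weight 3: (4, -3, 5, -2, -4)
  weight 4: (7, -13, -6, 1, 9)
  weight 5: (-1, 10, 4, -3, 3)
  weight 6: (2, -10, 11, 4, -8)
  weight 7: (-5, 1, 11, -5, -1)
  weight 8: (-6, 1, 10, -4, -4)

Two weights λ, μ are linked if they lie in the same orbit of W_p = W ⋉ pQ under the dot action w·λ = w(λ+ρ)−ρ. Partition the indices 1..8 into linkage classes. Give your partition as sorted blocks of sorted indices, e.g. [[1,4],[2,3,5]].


Root system D_5: the 5×5 matrix C matches after relabeling.

Folding the 8 weights λ_j+ρ into Ā_13 (reps in the given 5-coord order):

  λ_1 → (4, 1, 1, 2, 0) · λ_2 → (4, 1, 1, 2, 0) · λ_3 → (5, 1, 0, 2, 3) · λ_4 → (5, 1, 0, 2, 3) · λ_5 → (4, 1, 1, 2, 0) · λ_6 → (4, 1, 1, 2, 0) · λ_7 → (4, 1, 1, 2, 0) · λ_8 → (5, 1, 0, 2, 3)

Grouping the 8 weights by Ā_13-representative: 2 linkage classes.

[[1, 2, 5, 6, 7], [3, 4, 8]]


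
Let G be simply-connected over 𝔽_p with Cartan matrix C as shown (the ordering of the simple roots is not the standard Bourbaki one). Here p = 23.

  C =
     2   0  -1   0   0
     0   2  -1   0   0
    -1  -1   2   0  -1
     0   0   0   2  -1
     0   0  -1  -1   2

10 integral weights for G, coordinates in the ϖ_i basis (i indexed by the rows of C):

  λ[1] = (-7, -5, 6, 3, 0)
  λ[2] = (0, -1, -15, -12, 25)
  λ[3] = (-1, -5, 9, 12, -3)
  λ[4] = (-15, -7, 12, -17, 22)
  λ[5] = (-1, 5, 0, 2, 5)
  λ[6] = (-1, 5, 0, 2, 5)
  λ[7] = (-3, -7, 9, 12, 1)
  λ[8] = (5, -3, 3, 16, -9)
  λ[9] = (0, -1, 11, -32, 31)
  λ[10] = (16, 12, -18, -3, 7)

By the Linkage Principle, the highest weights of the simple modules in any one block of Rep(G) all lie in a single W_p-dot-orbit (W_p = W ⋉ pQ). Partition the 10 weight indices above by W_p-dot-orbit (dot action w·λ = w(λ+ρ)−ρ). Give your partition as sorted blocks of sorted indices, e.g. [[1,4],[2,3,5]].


Type D_5, rank 5, |W|=1920; reorder rows/cols to standard.

Folding the 10 weights λ_j+ρ into Ā_23 (reps in the given 5-coord order):

  λ_1+ρ ↦ (3, 1, 1, 2, 2)
  λ_2+ρ ↦ (0, 1, 1, 1, 8)
  λ_3+ρ ↦ (0, 4, 2, 9, 2)
  λ_4+ρ ↦ (0, 6, 1, 3, 6)
  λ_5+ρ ↦ (0, 6, 1, 3, 6)
  λ_6+ρ ↦ (0, 6, 1, 3, 6)
  λ_7+ρ ↦ (0, 4, 2, 9, 2)
  λ_8+ρ ↦ (0, 4, 2, 9, 2)
  λ_9+ρ ↦ (0, 1, 1, 1, 8)
  λ_10+ρ ↦ (0, 4, 2, 9, 2)

The 10 indices split into 4 linkage classes (same alcove rep ⇔ same W_23-dot-orbit):

[[1], [2, 9], [3, 7, 8, 10], [4, 5, 6]]


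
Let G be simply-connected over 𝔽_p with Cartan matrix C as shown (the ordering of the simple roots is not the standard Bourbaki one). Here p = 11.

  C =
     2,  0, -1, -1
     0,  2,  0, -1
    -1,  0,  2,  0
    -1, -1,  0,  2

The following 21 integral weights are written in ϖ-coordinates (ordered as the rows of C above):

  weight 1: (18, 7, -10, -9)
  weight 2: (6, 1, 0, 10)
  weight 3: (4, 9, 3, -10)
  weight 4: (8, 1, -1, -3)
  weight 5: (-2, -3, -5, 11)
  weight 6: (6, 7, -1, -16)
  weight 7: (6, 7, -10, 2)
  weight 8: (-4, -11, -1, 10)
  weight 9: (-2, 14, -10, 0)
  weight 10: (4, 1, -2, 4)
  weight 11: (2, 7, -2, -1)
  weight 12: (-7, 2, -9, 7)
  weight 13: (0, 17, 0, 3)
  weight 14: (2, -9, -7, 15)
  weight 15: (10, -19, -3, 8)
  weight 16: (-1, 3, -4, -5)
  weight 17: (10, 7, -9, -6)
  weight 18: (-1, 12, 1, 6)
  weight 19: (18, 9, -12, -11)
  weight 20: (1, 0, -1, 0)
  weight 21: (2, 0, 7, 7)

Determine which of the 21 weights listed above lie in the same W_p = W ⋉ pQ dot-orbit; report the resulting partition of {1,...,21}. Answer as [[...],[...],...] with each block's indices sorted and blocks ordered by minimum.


A_4 Cartan matrix, 4 simple roots permuted; ρ=(1,1,1,1).

Ā_11 reps of the 21 weights (A_4, coords as presented):

  λ_1 → (2, 8, 1, 0) · λ_2 → (2, 1, 0, 1) · λ_3 → (4, 1, 0, 5) · λ_4 → (7, 0, 0, 2) · λ_5 → (4, 1, 0, 5) · λ_6 → (0, 3, 4, 0) · λ_7 → (2, 1, 0, 1) · λ_8 → (2, 8, 1, 0) · λ_9 → (4, 1, 0, 5) · λ_10 → (4, 1, 0, 5) · λ_11 → (2, 8, 1, 0) · λ_12 → (2, 0, 3, 3) · λ_13 → (4, 1, 0, 5) · λ_14 → (2, 0, 3, 3) · λ_15 → (7, 0, 0, 2) · λ_16 → (0, 3, 4, 0) · λ_17 → (2, 0, 3, 3) · λ_18 → (7, 0, 0, 2) · λ_19 → (2, 8, 1, 0) · λ_20 → (2, 1, 0, 1) · λ_21 → (2, 8, 1, 0)

These 21 weights hit 6 W_11-dot-orbits; sizes (5, 3, 5, 3, 2, 3):

[[1, 8, 11, 19, 21], [2, 7, 20], [3, 5, 9, 10, 13], [4, 15, 18], [6, 16], [12, 14, 17]]


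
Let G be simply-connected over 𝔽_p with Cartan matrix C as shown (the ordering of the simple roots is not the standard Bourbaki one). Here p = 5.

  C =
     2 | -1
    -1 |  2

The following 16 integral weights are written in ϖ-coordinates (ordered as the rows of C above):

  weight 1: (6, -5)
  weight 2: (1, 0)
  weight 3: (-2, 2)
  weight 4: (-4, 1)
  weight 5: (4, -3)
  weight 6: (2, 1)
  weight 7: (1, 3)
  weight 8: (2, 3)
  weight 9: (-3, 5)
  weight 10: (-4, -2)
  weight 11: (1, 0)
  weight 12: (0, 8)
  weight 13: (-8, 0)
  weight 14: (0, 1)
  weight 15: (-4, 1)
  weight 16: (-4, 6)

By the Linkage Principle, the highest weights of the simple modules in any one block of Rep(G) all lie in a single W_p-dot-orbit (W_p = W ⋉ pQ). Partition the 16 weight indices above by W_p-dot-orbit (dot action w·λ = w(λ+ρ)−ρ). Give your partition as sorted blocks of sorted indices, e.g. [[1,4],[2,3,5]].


Root system A_2: the 2×2 matrix C matches after relabeling.

W_5-reps of the 16 weights in Ā_5 (same 2-coord order as C):

  1: (1, 2);  2: (2, 1);  3: (1, 2);  4: (2, 1);  5: (3, 2);  6: (3, 2);  7: (1, 3);  8: (1, 2);  9: (1, 3);  10: (1, 3);  11: (2, 1);  12: (4, 0);  13: (1, 3);  14: (1, 2);  15: (2, 1);  16: (1, 2)

Partition of {1..16} into 5 W_5-dot-orbits:

[[1, 3, 8, 14, 16], [2, 4, 11, 15], [5, 6], [7, 9, 10, 13], [12]]


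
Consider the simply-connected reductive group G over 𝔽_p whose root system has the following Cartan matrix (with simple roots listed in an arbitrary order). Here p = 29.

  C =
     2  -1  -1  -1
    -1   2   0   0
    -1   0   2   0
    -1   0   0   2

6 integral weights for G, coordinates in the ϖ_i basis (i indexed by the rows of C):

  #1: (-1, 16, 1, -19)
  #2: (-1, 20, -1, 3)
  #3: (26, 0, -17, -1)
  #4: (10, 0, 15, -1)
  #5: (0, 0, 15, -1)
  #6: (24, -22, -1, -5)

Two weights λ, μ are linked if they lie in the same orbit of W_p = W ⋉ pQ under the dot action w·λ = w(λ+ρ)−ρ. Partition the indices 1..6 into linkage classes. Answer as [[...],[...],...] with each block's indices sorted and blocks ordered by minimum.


Cartan matrix: type D_4 (|W|=192); un-permuting the 4 rows.

Alcove-folded reps (p=29, 6 weights, presented ϖ-order):

    λ_1+ρ ↦ (1, 1, 16, 0)
    λ_2+ρ ↦ (0, 21, 0, 4)
    λ_3+ρ ↦ (1, 1, 16, 0)
    λ_4+ρ ↦ (1, 1, 16, 0)
    λ_5+ρ ↦ (1, 1, 16, 0)
    λ_6+ρ ↦ (0, 21, 0, 4)

2 distinct reps among the 6 weights ⇒ 2 W_29-linkage classes:

[[1, 3, 4, 5], [2, 6]]


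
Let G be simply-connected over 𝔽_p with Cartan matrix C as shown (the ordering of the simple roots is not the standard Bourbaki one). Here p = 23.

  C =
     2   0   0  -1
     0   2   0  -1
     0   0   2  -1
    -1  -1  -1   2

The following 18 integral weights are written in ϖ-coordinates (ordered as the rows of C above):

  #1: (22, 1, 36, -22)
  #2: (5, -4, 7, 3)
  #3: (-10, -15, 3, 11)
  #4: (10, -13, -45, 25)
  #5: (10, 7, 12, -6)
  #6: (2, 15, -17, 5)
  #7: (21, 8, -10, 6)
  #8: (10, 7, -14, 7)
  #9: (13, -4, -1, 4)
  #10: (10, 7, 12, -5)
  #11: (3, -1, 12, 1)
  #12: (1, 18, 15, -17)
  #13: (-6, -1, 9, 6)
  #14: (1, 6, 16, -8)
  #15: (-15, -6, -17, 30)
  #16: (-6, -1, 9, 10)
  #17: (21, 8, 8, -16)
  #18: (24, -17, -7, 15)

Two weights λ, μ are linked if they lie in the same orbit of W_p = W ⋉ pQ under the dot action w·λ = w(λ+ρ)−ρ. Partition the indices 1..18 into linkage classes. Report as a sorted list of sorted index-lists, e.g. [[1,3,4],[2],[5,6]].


C ↔ D_4 under row/col permutation; |W(D_4)| = 192.

Each λ_j+ρ reduced to Ā_23; 4-tuples below use C's row order:

  λ_1 → (14, 3, 0, 2);  λ_2 → (6, 3, 8, 1);  λ_3 → (2, 3, 7, 2);  λ_4 → (2, 3, 7, 2);  λ_5 → (6, 3, 8, 1);  λ_6 → (7, 6, 6, 1);  λ_7 → (7, 6, 6, 1);  λ_8 → (6, 3, 8, 1);  λ_9 → (14, 3, 0, 2);  λ_10 → (6, 3, 8, 1);  λ_11 → (4, 0, 13, 2);  λ_12 → (14, 3, 0, 2);  λ_13 → (5, 0, 10, 2);  λ_14 → (5, 0, 10, 2);  λ_15 → (6, 3, 8, 1);  λ_16 → (5, 0, 10, 2);  λ_17 → (7, 6, 6, 1);  λ_18 → (5, 0, 10, 2)

Linkage partition of the 18 weights (6 classes, p=23):

[[1, 9, 12], [2, 5, 8, 10, 15], [3, 4], [6, 7, 17], [11], [13, 14, 16, 18]]


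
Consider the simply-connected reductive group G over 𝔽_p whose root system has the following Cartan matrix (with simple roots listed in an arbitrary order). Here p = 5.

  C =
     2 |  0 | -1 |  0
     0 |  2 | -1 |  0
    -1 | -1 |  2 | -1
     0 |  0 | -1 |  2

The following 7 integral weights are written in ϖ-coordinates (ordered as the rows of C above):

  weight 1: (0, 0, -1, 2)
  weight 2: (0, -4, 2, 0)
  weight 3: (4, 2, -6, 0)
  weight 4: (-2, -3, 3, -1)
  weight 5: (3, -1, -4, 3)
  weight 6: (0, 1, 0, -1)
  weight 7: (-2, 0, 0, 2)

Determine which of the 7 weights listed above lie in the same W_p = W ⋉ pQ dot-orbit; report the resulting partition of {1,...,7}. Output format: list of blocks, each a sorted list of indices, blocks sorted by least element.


Type D_4, rank 4, |W|=192; reorder rows/cols to standard.

W_5-reps of the 7 weights in Ā_5 (same 4-coord order as C):

  [1] (1, 1, 0, 3)
  [2] (1, 3, 0, 1)
  [3] (1, 1, 0, 3)
  [4] (1, 2, 1, 0)
  [5] (1, 3, 0, 1)
  [6] (1, 2, 1, 0)
  [7] (1, 1, 0, 3)

Partition of {1..7} into 3 W_5-dot-orbits:

[[1, 3, 7], [2, 5], [4, 6]]


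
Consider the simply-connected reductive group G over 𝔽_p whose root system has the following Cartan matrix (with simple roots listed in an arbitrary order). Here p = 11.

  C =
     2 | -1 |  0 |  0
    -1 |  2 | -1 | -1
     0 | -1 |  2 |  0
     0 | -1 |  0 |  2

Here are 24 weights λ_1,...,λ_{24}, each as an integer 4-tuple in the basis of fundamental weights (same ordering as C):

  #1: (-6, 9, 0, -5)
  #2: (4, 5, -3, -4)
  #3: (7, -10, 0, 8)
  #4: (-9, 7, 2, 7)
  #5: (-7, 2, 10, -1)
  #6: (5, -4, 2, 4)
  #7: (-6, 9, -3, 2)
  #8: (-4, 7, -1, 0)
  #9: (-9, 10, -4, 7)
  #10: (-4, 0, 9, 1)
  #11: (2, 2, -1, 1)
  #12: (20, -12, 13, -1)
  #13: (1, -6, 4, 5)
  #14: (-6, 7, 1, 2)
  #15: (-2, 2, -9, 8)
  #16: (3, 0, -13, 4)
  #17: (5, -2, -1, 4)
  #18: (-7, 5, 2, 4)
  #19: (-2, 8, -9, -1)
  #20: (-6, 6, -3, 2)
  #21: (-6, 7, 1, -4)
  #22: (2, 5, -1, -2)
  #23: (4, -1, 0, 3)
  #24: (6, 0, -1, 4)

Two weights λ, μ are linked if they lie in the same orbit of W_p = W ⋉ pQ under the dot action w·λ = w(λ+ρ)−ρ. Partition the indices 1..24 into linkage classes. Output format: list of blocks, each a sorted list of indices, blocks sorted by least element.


Cartan matrix: type D_4 (|W|=192); un-permuting the 4 rows.

Folding the 24 weights λ_j+ρ into Ā_11 (reps in the given 4-coord order):

  1: (5, 0, 1, 4) · 2: (5, 0, 2, 3) · 3: (1, 0, 8, 0) · 4: (0, 3, 5, 0) · 5: (0, 3, 5, 0) · 6: (3, 3, 0, 2) · 7: (3, 2, 0, 1) · 8: (3, 2, 0, 1) · 9: (0, 3, 5, 0) · 10: (1, 0, 8, 0) · 11: (3, 3, 0, 2) · 12: (1, 0, 8, 0) · 13: (3, 2, 0, 1) · 14: (3, 2, 0, 1) · 15: (5, 0, 2, 3) · 16: (5, 0, 1, 4) · 17: (5, 0, 1, 4) · 18: (3, 3, 0, 2) · 19: (1, 0, 8, 0) · 20: (5, 0, 2, 3) · 21: (5, 0, 2, 3) · 22: (3, 2, 0, 1) · 23: (5, 0, 1, 4) · 24: (5, 0, 2, 3)

Partition of {1..24} into 6 W_11-dot-orbits:

[[1, 16, 17, 23], [2, 15, 20, 21, 24], [3, 10, 12, 19], [4, 5, 9], [6, 11, 18], [7, 8, 13, 14, 22]]


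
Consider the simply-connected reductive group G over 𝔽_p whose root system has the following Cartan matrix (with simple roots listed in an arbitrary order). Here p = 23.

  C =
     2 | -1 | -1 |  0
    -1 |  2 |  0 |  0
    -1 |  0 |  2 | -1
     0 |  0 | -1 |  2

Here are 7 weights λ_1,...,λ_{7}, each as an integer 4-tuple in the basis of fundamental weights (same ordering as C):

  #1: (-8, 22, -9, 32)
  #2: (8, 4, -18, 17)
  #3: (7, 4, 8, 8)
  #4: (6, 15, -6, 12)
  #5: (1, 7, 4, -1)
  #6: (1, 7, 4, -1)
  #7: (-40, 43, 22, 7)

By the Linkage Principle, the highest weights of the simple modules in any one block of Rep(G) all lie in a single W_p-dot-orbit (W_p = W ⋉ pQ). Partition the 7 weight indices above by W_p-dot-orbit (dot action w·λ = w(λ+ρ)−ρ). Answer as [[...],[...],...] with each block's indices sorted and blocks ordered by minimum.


Root system A_4: the 4×4 matrix C matches after relabeling.

λ_j+ρ reflected into Ā_23 (⟨·,θ^∨⟩≤23); 4-tuples as given:

  λ_1+ρ ↦ (2, 8, 5, 0) · λ_2+ρ ↦ (5, 3, 9, 1) · λ_3+ρ ↦ (5, 3, 9, 1) · λ_4+ρ ↦ (2, 8, 5, 0) · λ_5+ρ ↦ (2, 8, 5, 0) · λ_6+ρ ↦ (2, 8, 5, 0) · λ_7+ρ ↦ (2, 8, 5, 0)

Grouping the 7 weights by Ā_23-representative: 2 linkage classes.

[[1, 4, 5, 6, 7], [2, 3]]


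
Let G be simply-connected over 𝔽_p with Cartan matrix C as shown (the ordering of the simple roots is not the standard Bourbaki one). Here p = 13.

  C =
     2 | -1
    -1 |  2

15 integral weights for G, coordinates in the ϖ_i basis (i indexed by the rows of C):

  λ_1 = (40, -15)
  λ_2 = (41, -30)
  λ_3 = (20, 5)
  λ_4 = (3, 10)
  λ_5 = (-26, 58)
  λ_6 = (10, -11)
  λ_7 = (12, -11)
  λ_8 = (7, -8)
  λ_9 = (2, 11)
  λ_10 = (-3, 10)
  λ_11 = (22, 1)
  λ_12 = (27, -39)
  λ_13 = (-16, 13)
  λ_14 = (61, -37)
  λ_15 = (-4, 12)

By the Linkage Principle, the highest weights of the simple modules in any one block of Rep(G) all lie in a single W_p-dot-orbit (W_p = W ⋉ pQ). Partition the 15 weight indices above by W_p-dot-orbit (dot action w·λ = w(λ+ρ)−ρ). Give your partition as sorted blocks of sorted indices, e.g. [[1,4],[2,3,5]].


Root system A_2: the 2×2 matrix C matches after relabeling.

Alcove-folded reps (p=13, 15 weights, presented ϖ-order):

  1: (11, 1) · 2: (3, 10) · 3: (1, 7) · 4: (2, 9) · 5: (1, 7) · 6: (1, 10) · 7: (3, 10) · 8: (1, 7) · 9: (1, 10) · 10: (2, 9) · 11: (1, 10) · 12: (1, 10) · 13: (11, 1) · 14: (0, 10) · 15: (3, 10)

Linkage partition of the 15 weights (6 classes, p=13):

[[1, 13], [2, 7, 15], [3, 5, 8], [4, 10], [6, 9, 11, 12], [14]]


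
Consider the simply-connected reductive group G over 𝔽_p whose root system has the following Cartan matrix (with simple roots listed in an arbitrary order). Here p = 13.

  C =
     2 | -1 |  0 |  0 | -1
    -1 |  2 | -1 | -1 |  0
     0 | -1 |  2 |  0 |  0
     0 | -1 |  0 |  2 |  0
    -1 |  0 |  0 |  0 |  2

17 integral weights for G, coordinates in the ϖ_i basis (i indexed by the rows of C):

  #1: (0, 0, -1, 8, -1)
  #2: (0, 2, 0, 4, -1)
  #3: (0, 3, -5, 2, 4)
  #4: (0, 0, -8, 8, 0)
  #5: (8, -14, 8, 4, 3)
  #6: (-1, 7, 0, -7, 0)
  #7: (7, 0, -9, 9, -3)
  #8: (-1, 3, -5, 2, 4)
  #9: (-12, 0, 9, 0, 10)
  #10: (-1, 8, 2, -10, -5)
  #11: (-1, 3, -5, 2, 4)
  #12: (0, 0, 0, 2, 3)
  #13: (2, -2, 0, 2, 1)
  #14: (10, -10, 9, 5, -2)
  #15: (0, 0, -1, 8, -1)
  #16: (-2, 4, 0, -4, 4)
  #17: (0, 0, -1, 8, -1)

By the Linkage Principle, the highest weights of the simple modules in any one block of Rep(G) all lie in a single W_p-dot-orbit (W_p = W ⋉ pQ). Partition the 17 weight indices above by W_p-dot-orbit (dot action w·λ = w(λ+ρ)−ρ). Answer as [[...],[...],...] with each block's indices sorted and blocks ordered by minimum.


C ↔ D_5 under row/col permutation; |W(D_5)| = 1920.

Folding the 17 weights λ_j+ρ into Ā_13 (reps in the given 5-coord order):

    1: (1, 1, 0, 9, 0)
    2: (0, 3, 1, 5, 0)
    3: (0, 0, 4, 3, 5)
    4: (1, 1, 1, 3, 4)
    5: (0, 3, 1, 5, 0)
    6: (0, 2, 1, 6, 1)
    7: (1, 1, 1, 3, 4)
    8: (0, 0, 4, 3, 5)
    9: (1, 1, 0, 9, 0)
    10: (0, 3, 1, 5, 0)
    11: (0, 0, 4, 3, 5)
    12: (1, 1, 1, 3, 4)
    13: (2, 1, 0, 2, 2)
    14: (1, 1, 1, 3, 4)
    15: (1, 1, 0, 9, 0)
    16: (1, 1, 1, 3, 4)
    17: (1, 1, 0, 9, 0)

Linkage partition of the 17 weights (6 classes, p=13):

[[1, 9, 15, 17], [2, 5, 10], [3, 8, 11], [4, 7, 12, 14, 16], [6], [13]]


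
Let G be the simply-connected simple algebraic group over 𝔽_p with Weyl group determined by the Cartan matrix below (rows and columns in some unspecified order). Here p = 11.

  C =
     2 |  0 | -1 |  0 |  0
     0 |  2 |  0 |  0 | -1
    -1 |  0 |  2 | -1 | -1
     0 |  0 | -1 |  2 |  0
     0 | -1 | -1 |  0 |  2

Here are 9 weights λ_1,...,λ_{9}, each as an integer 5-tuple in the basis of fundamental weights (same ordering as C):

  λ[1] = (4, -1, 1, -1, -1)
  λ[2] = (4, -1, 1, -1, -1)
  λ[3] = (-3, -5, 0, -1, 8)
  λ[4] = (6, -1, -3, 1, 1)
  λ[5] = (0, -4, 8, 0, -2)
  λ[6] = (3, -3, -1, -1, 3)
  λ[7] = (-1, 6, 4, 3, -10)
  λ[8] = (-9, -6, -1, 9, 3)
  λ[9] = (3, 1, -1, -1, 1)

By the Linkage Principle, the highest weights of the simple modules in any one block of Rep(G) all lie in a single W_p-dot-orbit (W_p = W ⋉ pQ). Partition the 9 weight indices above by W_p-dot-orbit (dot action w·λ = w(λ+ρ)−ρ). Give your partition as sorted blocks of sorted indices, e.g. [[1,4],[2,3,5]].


C ↔ D_5 under row/col permutation; |W(D_5)| = 1920.

Each λ_j+ρ reduced to Ā_11; 5-tuples below use C's row order:

  [1] (5, 0, 2, 0, 0)
  [2] (5, 0, 2, 0, 0)
  [3] (1, 4, 0, 1, 1)
  [4] (5, 0, 2, 0, 0)
  [5] (1, 4, 0, 1, 1)
  [6] (4, 2, 0, 0, 2)
  [7] (4, 2, 0, 0, 2)
  [8] (1, 4, 0, 1, 1)
  [9] (4, 2, 0, 0, 2)

These 9 weights hit 3 W_11-dot-orbits; sizes (3, 3, 3):

[[1, 2, 4], [3, 5, 8], [6, 7, 9]]


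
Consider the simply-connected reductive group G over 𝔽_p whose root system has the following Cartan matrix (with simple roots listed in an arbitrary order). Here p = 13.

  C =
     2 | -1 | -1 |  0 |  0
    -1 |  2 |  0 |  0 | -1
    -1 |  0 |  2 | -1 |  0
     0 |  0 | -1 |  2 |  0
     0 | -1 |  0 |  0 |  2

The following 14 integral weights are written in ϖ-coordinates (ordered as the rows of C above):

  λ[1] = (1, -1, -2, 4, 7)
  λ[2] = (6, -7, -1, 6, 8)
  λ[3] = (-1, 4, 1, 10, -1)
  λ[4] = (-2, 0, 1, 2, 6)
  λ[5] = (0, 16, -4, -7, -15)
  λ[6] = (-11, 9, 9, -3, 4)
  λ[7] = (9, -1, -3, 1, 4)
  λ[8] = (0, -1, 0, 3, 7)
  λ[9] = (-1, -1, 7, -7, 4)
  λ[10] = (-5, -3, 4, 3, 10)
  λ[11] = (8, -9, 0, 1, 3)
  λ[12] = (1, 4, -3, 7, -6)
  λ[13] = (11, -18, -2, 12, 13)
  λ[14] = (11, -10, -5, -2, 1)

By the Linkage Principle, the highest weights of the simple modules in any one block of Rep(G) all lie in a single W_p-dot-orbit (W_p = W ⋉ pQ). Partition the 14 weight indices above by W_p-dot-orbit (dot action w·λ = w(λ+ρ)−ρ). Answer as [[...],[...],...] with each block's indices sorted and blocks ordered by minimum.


Root system A_5: the 5×5 matrix C matches after relabeling.

Folding the 14 weights λ_j+ρ into Ā_13 (reps in the given 5-coord order):

  λ_1 → (1, 0, 1, 3, 7) · λ_2 → (1, 5, 0, 3, 1) · λ_3 → (0, 0, 2, 6, 5) · λ_4 → (1, 0, 1, 3, 7) · λ_5 → (1, 4, 1, 2, 4) · λ_6 → (8, 0, 0, 2, 3) · λ_7 → (8, 0, 0, 2, 3) · λ_8 → (1, 0, 1, 3, 7) · λ_9 → (0, 0, 2, 6, 5) · λ_10 → (1, 4, 1, 2, 4) · λ_11 → (1, 4, 1, 2, 4) · λ_12 → (0, 0, 2, 6, 5) · λ_13 → (1, 0, 1, 3, 7) · λ_14 → (1, 0, 1, 3, 7)

Partition of {1..14} into 5 W_13-dot-orbits:

[[1, 4, 8, 13, 14], [2], [3, 9, 12], [5, 10, 11], [6, 7]]


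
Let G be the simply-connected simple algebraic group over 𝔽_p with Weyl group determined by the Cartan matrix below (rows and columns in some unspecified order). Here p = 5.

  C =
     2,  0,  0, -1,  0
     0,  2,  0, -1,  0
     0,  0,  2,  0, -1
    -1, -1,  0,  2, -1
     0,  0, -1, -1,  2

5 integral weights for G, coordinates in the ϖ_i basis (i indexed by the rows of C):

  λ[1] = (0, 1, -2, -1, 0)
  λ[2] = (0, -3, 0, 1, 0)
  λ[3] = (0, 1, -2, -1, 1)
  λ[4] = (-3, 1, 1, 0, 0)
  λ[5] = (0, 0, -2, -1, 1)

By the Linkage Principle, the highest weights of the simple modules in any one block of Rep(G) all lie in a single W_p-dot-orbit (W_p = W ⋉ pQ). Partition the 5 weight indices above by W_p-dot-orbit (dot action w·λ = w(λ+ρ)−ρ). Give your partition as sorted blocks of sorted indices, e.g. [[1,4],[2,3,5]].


Root system D_5: the 5×5 matrix C matches after relabeling.

Ā_5 reps of the 5 weights (D_5, coords as presented):

  1: (1, 2, 1, 0, 0)
  2: (1, 2, 1, 0, 0)
  3: (1, 2, 1, 0, 0)
  4: (1, 1, 1, 0, 1)
  5: (1, 1, 1, 0, 1)

These 5 weights hit 2 W_5-dot-orbits; sizes (3, 2):

[[1, 2, 3], [4, 5]]


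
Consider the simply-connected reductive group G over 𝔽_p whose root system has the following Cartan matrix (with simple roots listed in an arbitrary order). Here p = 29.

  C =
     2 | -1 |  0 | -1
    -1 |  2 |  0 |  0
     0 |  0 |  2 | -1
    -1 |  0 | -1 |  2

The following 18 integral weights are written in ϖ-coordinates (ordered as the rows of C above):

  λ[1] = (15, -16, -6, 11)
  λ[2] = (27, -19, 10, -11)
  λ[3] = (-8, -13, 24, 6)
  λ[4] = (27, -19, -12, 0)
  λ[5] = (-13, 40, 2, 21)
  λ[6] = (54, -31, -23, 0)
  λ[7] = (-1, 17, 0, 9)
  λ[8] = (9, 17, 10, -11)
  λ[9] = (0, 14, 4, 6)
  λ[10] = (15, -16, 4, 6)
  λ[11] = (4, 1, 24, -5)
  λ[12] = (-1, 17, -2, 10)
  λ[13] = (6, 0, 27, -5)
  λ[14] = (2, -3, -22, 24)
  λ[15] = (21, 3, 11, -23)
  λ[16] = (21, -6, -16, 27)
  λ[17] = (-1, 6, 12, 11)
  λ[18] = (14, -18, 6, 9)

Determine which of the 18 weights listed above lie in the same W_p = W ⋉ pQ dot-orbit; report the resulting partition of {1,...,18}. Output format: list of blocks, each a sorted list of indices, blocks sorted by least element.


C ↔ A_4 under row/col permutation; |W(A_4)| = 120.

Alcove-folded reps (p=29, 18 weights, presented ϖ-order):

    λ_1 → (1, 15, 5, 7)
    λ_2 → (0, 18, 1, 10)
    λ_3 → (0, 4, 10, 12)
    λ_4 → (0, 18, 1, 10)
    λ_5 → (0, 4, 10, 12)
    λ_6 → (1, 2, 21, 4)
    λ_7 → (0, 18, 1, 10)
    λ_8 → (0, 18, 1, 10)
    λ_9 → (1, 15, 5, 7)
    λ_10 → (1, 15, 5, 7)
    λ_11 → (1, 2, 21, 4)
    λ_12 → (0, 18, 1, 10)
    λ_13 → (1, 2, 21, 4)
    λ_14 → (1, 2, 21, 4)
    λ_15 → (0, 4, 10, 12)
    λ_16 → (1, 15, 5, 7)
    λ_17 → (0, 4, 10, 12)
    λ_18 → (2, 12, 4, 8)

5 distinct reps among the 18 weights ⇒ 5 W_29-linkage classes:

[[1, 9, 10, 16], [2, 4, 7, 8, 12], [3, 5, 15, 17], [6, 11, 13, 14], [18]]


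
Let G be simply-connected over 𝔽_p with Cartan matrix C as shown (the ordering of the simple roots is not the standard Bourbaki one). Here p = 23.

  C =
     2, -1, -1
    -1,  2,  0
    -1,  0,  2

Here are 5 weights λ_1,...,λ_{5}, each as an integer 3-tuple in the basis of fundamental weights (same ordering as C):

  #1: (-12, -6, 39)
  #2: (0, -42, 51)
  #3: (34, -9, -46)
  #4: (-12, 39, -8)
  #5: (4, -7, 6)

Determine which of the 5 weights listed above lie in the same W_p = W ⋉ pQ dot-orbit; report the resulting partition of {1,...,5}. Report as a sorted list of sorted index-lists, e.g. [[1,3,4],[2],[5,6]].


C ↔ A_3 under row/col permutation; |W(A_3)| = 24.

Ā_23 reps of the 5 weights (A_3, coords as presented):

  1: (1, 5, 6) · 2: (1, 5, 6) · 3: (4, 8, 1) · 4: (1, 5, 6) · 5: (1, 5, 6)

These 5 weights hit 2 W_23-dot-orbits; sizes (4, 1):

[[1, 2, 4, 5], [3]]


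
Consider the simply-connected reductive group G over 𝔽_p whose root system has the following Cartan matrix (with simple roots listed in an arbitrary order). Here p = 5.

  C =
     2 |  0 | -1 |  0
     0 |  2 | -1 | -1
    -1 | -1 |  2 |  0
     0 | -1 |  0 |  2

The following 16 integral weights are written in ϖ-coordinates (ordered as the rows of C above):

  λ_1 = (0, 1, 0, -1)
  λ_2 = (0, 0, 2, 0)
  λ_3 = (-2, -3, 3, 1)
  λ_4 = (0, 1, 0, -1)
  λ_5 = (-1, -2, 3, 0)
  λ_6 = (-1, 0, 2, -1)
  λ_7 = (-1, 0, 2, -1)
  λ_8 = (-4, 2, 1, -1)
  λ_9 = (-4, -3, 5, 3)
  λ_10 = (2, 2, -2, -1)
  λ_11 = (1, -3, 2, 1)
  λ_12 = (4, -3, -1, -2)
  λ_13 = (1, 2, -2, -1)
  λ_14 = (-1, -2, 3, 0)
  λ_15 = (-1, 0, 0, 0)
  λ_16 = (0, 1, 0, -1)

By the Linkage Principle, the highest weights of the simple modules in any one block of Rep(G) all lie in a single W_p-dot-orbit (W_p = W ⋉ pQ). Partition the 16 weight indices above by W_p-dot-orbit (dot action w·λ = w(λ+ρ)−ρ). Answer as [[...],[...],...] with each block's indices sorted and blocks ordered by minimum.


Cartan matrix: type A_4 (|W|=120); un-permuting the 4 rows.

W_5-reps of the 16 weights in Ā_5 (same 4-coord order as C):

  λ_1 → (1, 2, 1, 0);  λ_2 → (0, 1, 3, 0);  λ_3 → (1, 2, 1, 0);  λ_4 → (1, 2, 1, 0);  λ_5 → (0, 1, 3, 0);  λ_6 → (0, 1, 3, 0);  λ_7 → (0, 1, 3, 0);  λ_8 → (2, 2, 1, 0);  λ_9 → (0, 1, 1, 1);  λ_10 → (2, 2, 1, 0);  λ_11 → (2, 2, 1, 0);  λ_12 → (2, 2, 1, 0);  λ_13 → (1, 2, 1, 0);  λ_14 → (0, 1, 3, 0);  λ_15 → (0, 1, 1, 1);  λ_16 → (1, 2, 1, 0)

Grouping the 16 weights by Ā_5-representative: 4 linkage classes.

[[1, 3, 4, 13, 16], [2, 5, 6, 7, 14], [8, 10, 11, 12], [9, 15]]


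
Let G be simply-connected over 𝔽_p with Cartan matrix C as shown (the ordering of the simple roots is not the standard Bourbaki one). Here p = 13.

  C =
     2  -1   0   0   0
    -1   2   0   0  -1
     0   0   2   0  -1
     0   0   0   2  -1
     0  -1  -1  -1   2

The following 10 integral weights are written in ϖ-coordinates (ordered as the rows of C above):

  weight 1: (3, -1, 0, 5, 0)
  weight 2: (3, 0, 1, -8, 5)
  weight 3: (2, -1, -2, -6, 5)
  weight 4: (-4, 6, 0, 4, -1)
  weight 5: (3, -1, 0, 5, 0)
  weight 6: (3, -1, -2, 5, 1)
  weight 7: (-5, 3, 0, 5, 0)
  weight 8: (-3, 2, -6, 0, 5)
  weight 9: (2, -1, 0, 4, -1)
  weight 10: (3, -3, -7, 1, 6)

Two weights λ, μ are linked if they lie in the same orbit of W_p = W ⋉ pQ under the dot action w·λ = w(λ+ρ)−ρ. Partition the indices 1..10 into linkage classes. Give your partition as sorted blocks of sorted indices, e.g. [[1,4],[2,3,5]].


Dynkin diagram of C (from the 8 off-diagonal −1 entries): D_5.

λ_j+ρ reflected into Ā_13 (⟨·,θ^∨⟩≤13); 5-tuples as given:

  λ_1 → (4, 0, 1, 6, 1);  λ_2 → (4, 0, 1, 6, 1);  λ_3 → (3, 0, 1, 5, 0);  λ_4 → (3, 0, 1, 5, 0);  λ_5 → (4, 0, 1, 6, 1);  λ_6 → (4, 0, 1, 6, 1);  λ_7 → (4, 0, 1, 6, 1);  λ_8 → (2, 1, 5, 1, 1);  λ_9 → (3, 0, 1, 5, 0);  λ_10 → (2, 1, 5, 1, 1)

The 10 indices split into 3 linkage classes (same alcove rep ⇔ same W_13-dot-orbit):

[[1, 2, 5, 6, 7], [3, 4, 9], [8, 10]]


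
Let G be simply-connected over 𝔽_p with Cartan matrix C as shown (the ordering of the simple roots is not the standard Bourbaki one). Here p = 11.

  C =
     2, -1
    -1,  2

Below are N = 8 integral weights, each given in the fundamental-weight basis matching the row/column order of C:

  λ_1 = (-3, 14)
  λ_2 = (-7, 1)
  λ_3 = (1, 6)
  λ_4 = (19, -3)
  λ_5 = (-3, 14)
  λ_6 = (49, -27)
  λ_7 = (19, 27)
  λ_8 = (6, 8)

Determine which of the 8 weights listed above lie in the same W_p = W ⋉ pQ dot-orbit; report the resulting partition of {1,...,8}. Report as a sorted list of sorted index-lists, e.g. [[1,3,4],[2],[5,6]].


A_2 Cartan matrix, 2 simple roots permuted; ρ=(1,1).

Each λ_j+ρ reduced to Ā_11; 2-tuples below use C's row order:

  λ_1+ρ ↦ (2, 7);  λ_2+ρ ↦ (2, 4);  λ_3+ρ ↦ (2, 7);  λ_4+ρ ↦ (2, 7);  λ_5+ρ ↦ (2, 7);  λ_6+ρ ↦ (2, 4);  λ_7+ρ ↦ (2, 4);  λ_8+ρ ↦ (2, 4)

These 8 weights hit 2 W_11-dot-orbits; sizes (4, 4):

[[1, 3, 4, 5], [2, 6, 7, 8]]


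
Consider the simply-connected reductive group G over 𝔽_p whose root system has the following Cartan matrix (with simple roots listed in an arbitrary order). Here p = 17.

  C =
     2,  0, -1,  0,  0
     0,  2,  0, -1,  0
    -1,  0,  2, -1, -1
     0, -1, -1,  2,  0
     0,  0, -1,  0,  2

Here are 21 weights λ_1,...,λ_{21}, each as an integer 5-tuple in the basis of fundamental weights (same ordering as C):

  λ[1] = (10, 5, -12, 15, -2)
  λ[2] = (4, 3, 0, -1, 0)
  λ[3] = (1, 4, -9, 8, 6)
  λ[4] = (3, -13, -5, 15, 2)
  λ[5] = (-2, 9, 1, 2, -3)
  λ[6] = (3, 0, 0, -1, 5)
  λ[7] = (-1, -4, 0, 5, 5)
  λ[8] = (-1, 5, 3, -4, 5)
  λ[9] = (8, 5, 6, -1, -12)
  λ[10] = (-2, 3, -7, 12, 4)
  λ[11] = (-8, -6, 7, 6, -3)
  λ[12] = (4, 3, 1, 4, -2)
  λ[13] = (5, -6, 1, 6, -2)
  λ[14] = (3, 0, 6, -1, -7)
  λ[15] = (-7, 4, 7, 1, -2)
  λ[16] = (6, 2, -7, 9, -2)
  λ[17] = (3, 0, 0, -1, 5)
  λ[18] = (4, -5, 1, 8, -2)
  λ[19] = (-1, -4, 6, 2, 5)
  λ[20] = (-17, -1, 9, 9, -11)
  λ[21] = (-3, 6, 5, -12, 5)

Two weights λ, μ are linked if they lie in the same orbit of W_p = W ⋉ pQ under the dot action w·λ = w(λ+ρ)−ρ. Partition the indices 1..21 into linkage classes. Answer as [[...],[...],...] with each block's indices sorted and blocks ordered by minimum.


C ↔ D_5 under row/col permutation; |W(D_5)| = 1920.

Folding the 21 weights λ_j+ρ into Ā_17 (reps in the given 5-coord order):

  λ_1 → (4, 1, 1, 0, 6) · λ_2 → (5, 4, 1, 0, 1) · λ_3 → (6, 5, 1, 1, 1) · λ_4 → (0, 10, 1, 2, 1) · λ_5 → (0, 10, 1, 2, 1) · λ_6 → (4, 1, 1, 0, 6) · λ_7 → (0, 3, 1, 3, 6) · λ_8 → (0, 3, 1, 3, 6) · λ_9 → (4, 1, 1, 0, 6) · λ_10 → (5, 4, 1, 0, 1) · λ_11 → (6, 5, 1, 1, 1) · λ_12 → (5, 4, 1, 0, 1) · λ_13 → (6, 5, 1, 1, 1) · λ_14 → (4, 1, 1, 0, 6) · λ_15 → (6, 5, 1, 1, 1) · λ_16 → (0, 3, 1, 3, 6) · λ_17 → (4, 1, 1, 0, 6) · λ_18 → (5, 4, 1, 0, 1) · λ_19 → (0, 3, 1, 3, 6) · λ_20 → (0, 3, 1, 3, 6) · λ_21 → (5, 4, 1, 0, 1)

Partition of {1..21} into 5 W_17-dot-orbits:

[[1, 6, 9, 14, 17], [2, 10, 12, 18, 21], [3, 11, 13, 15], [4, 5], [7, 8, 16, 19, 20]]
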